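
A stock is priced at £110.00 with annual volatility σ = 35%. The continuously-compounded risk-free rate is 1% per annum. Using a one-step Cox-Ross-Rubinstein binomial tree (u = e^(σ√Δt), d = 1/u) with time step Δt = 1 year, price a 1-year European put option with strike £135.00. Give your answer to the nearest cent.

£32.59

CRR parameters: u = e^(σ√Δt) = e^(0.35·√1) = 1.4191, d = 1/u = 0.7047
Per-period rate: rΔt = 0.01·1 = 0.01, so R = e^0.01 = 1.0101
Risk-neutral probability p = (e^0.01 − 0.7047)/(1.4191 − 0.7047) = 0.3054/0.7144 = 0.4275
Terminal stock prices: S_u = 156.1, S_d = 77.52
Terminal payoffs (K − S): max(-21.1, 0) = 0, max(57.48, 0) = 57.48
Node 0 (S = 110): V_0 = e^(−0.01)·[0.4275·0.0000 + 0.5725·57.4843] = 32.5851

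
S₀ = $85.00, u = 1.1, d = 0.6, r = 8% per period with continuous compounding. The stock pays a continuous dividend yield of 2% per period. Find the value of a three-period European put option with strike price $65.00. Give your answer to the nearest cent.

Per-period risk-free factor R = e^0.08 = 1.0833; dividend-adjusted growth = e^(0.08−0.02) = 1.0618.
Risk-neutral probability p = (1.0618 − 0.6)/(1.1 − 0.6) = 0.4618/0.5000 = 0.9237
Terminal stock prices: S_uuu = 113.1, S_uud = 61.71, S_udd = 33.66, S_ddd = 18.36
Terminal payoffs (K − S): max(-48.14, 0) = 0, max(3.29, 0) = 3.29, max(31.34, 0) = 31.34, max(46.64, 0) = 46.64
Node uu (S = 102.9): V_uu = e^(−0.08)·[0.9237·0.0000 + 0.0763·3.2900] = 0.2318
Node ud (S = 56.1): V_ud = e^(−0.08)·[0.9237·3.2900 + 0.0763·31.3400] = 5.0134
Node dd (S = 30.6): V_dd = e^(−0.08)·[0.9237·31.3400 + 0.0763·46.6400] = 30.0085
Node u (S = 93.5): V_u = e^(−0.08)·[0.9237·0.2318 + 0.0763·5.0134] = 0.5509
Node d (S = 51): V_d = e^(−0.08)·[0.9237·5.0134 + 0.0763·30.0085] = 6.3891
Node 0 (S = 85): V_0 = e^(−0.08)·[0.9237·0.5509 + 0.0763·6.3891] = 0.9199

$0.92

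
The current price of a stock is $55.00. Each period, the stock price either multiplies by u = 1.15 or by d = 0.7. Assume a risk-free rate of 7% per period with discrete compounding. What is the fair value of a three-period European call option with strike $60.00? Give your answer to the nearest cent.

$10.73

Risk-neutral probability p = (1 + 0.07 − 0.7)/(1.15 − 0.7) = 0.3700/0.4500 = 0.8222
Terminal stock prices: S_uuu = 83.65, S_uud = 50.92, S_udd = 30.99, S_ddd = 18.86
Terminal payoffs (S − K): max(23.65, 0) = 23.65, max(-9.084, 0) = 0, max(-29.01, 0) = 0, max(-41.14, 0) = 0
Node uu (S = 72.74): V_uu = 1/1.07·[0.8222·23.6481 + 0.1778·0.0000] = 18.1720
Node ud (S = 44.27): V_ud = 1/1.07·[0.8222·0.0000 + 0.1778·0.0000] = 0.0000
Node dd (S = 26.95): V_dd = 1/1.07·[0.8222·0.0000 + 0.1778·0.0000] = 0.0000
Node u (S = 63.25): V_u = 1/1.07·[0.8222·18.1720 + 0.1778·0.0000] = 13.9639
Node d (S = 38.5): V_d = 1/1.07·[0.8222·0.0000 + 0.1778·0.0000] = 0.0000
Node 0 (S = 55): V_0 = 1/1.07·[0.8222·13.9639 + 0.1778·0.0000] = 10.7303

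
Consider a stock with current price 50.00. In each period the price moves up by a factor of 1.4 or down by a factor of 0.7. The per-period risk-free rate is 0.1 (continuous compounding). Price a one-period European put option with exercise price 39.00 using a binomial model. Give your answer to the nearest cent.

1.52

Risk-neutral probability p = (e^0.1 − 0.7)/(1.4 − 0.7) = 0.4052/0.7000 = 0.5788
Terminal stock prices: S_u = 70, S_d = 35
Terminal payoffs (K − S): max(-31, 0) = 0, max(4, 0) = 4
Node 0 (S = 50): V_0 = e^(−0.1)·[0.5788·0.0000 + 0.4212·4.0000] = 1.5244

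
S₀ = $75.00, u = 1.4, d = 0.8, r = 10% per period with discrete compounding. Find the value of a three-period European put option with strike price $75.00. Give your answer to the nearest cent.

Risk-neutral probability p = (1 + 0.1 − 0.8)/(1.4 − 0.8) = 0.3000/0.6000 = 0.5000
Terminal stock prices: S_uuu = 205.8, S_uud = 117.6, S_udd = 67.2, S_ddd = 38.4
Terminal payoffs (K − S): max(-130.8, 0) = 0, max(-42.6, 0) = 0, max(7.8, 0) = 7.8, max(36.6, 0) = 36.6
Node uu (S = 147): V_uu = 1/1.1·[0.5000·0.0000 + 0.5000·0.0000] = 0.0000
Node ud (S = 84): V_ud = 1/1.1·[0.5000·0.0000 + 0.5000·7.8000] = 3.5455
Node dd (S = 48): V_dd = 1/1.1·[0.5000·7.8000 + 0.5000·36.6000] = 20.1818
Node u (S = 105): V_u = 1/1.1·[0.5000·0.0000 + 0.5000·3.5455] = 1.6116
Node d (S = 60): V_d = 1/1.1·[0.5000·3.5455 + 0.5000·20.1818] = 10.7851
Node 0 (S = 75): V_0 = 1/1.1·[0.5000·1.6116 + 0.5000·10.7851] = 5.6349

$5.63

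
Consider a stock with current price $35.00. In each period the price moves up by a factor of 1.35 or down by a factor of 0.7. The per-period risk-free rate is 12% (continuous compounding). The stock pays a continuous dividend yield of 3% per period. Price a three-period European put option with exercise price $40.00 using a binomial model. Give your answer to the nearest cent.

Per-period risk-free factor R = e^0.12 = 1.1275; dividend-adjusted growth = e^(0.12−0.03) = 1.0942.
Risk-neutral probability p = (1.0942 − 0.7)/(1.35 − 0.7) = 0.3942/0.6500 = 0.6064
Terminal stock prices: S_uuu = 86.11, S_uud = 44.65, S_udd = 23.15, S_ddd = 12
Terminal payoffs (K − S): max(-46.11, 0) = 0, max(-4.651, 0) = 0, max(16.85, 0) = 16.85, max(28, 0) = 28
Node uu (S = 63.79): V_uu = e^(−0.12)·[0.6064·0.0000 + 0.3936·0.0000] = 0.0000
Node ud (S = 33.07): V_ud = e^(−0.12)·[0.6064·0.0000 + 0.3936·16.8475] = 5.8810
Node dd (S = 17.15): V_dd = e^(−0.12)·[0.6064·16.8475 + 0.3936·27.9950] = 18.8337
Node u (S = 47.25): V_u = e^(−0.12)·[0.6064·0.0000 + 0.3936·5.8810] = 2.0529
Node d (S = 24.5): V_d = e^(−0.12)·[0.6064·5.8810 + 0.3936·18.8337] = 9.7374
Node 0 (S = 35): V_0 = e^(−0.12)·[0.6064·2.0529 + 0.3936·9.7374] = 4.5032

$4.50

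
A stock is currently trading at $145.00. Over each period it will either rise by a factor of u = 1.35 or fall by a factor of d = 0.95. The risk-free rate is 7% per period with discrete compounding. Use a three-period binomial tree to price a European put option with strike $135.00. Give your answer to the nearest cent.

$2.99

Risk-neutral probability p = (1 + 0.07 − 0.95)/(1.35 − 0.95) = 0.1200/0.4000 = 0.3000
Terminal stock prices: S_uuu = 356.8, S_uud = 251, S_udd = 176.7, S_ddd = 124.3
Terminal payoffs (K − S): max(-221.8, 0) = 0, max(-116, 0) = 0, max(-41.66, 0) = 0, max(10.68, 0) = 10.68
Node uu (S = 264.3): V_uu = 1/1.07·[0.3000·0.0000 + 0.7000·0.0000] = 0.0000
Node ud (S = 186): V_ud = 1/1.07·[0.3000·0.0000 + 0.7000·0.0000] = 0.0000
Node dd (S = 130.9): V_dd = 1/1.07·[0.3000·0.0000 + 0.7000·10.6806] = 6.9873
Node u (S = 195.8): V_u = 1/1.07·[0.3000·0.0000 + 0.7000·0.0000] = 0.0000
Node d (S = 137.8): V_d = 1/1.07·[0.3000·0.0000 + 0.7000·6.9873] = 4.5711
Node 0 (S = 145): V_0 = 1/1.07·[0.3000·0.0000 + 0.7000·4.5711] = 2.9905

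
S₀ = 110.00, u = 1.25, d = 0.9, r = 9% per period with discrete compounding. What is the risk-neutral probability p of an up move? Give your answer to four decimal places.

p = 0.5429

Risk-neutral probability p = (1 + 0.09 − 0.9)/(1.25 − 0.9) = 0.1900/0.3500 = 0.5429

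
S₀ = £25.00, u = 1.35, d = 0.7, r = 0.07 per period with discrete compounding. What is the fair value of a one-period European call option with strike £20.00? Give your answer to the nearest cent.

Risk-neutral probability p = (1 + 0.07 − 0.7)/(1.35 − 0.7) = 0.3700/0.6500 = 0.5692
Terminal stock prices: S_u = 33.75, S_d = 17.5
Terminal payoffs (S − K): max(13.75, 0) = 13.75, max(-2.5, 0) = 0
Node 0 (S = 25): V_0 = 1/1.07·[0.5692·13.7500 + 0.4308·0.0000] = 7.3149

£7.31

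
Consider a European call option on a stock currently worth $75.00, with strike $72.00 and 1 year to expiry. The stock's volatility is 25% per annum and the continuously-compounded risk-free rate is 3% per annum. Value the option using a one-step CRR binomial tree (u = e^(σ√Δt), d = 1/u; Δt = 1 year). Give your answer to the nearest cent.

$11.75

CRR parameters: u = e^(σ√Δt) = e^(0.25·√1) = 1.2840, d = 1/u = 0.7788
Per-period rate: rΔt = 0.03·1 = 0.03, so R = e^0.03 = 1.0305
Risk-neutral probability p = (e^0.03 − 0.7788)/(1.2840 − 0.7788) = 0.2517/0.5052 = 0.4981
Terminal stock prices: S_u = 96.3, S_d = 58.41
Terminal payoffs (S − K): max(24.3, 0) = 24.3, max(-13.59, 0) = 0
Node 0 (S = 75): V_0 = e^(−0.03)·[0.4981·24.3019 + 0.5019·0.0000] = 11.7471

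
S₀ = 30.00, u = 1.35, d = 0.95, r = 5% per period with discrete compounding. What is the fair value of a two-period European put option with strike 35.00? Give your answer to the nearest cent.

Risk-neutral probability p = (1 + 0.05 − 0.95)/(1.35 − 0.95) = 0.1000/0.4000 = 0.2500
Terminal stock prices: S_uu = 54.68, S_ud = 38.48, S_dd = 27.07
Terminal payoffs (K − S): max(-19.68, 0) = 0, max(-3.475, 0) = 0, max(7.925, 0) = 7.925
Node u (S = 40.5): V_u = 1/1.05·[0.2500·0.0000 + 0.7500·0.0000] = 0.0000
Node d (S = 28.5): V_d = 1/1.05·[0.2500·0.0000 + 0.7500·7.9250] = 5.6607
Node 0 (S = 30): V_0 = 1/1.05·[0.2500·0.0000 + 0.7500·5.6607] = 4.0434

4.04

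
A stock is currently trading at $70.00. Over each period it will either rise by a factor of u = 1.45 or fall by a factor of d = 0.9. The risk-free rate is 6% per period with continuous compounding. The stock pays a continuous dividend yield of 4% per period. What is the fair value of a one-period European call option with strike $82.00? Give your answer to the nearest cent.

$4.01

Per-period risk-free factor R = e^0.06 = 1.0618; dividend-adjusted growth = e^(0.06−0.04) = 1.0202.
Risk-neutral probability p = (1.0202 − 0.9)/(1.45 − 0.9) = 0.1202/0.5500 = 0.2185
Terminal stock prices: S_u = 101.5, S_d = 63
Terminal payoffs (S − K): max(19.5, 0) = 19.5, max(-19, 0) = 0
Node 0 (S = 70): V_0 = e^(−0.06)·[0.2185·19.5000 + 0.7815·0.0000] = 4.0135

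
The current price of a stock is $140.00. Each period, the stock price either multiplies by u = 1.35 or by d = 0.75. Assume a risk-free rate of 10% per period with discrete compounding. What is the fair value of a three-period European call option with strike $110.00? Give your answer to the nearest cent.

$60.97

Risk-neutral probability p = (1 + 0.1 − 0.75)/(1.35 − 0.75) = 0.3500/0.6000 = 0.5833
Terminal stock prices: S_uuu = 344.5, S_uud = 191.4, S_udd = 106.3, S_ddd = 59.06
Terminal payoffs (S − K): max(234.5, 0) = 234.5, max(81.36, 0) = 81.36, max(-3.688, 0) = 0, max(-50.94, 0) = 0
Node uu (S = 255.2): V_uu = 1/1.1·[0.5833·234.4525 + 0.4167·81.3625] = 155.1500
Node ud (S = 141.8): V_ud = 1/1.1·[0.5833·81.3625 + 0.4167·0.0000] = 43.1468
Node dd (S = 78.75): V_dd = 1/1.1·[0.5833·0.0000 + 0.4167·0.0000] = 0.0000
Node u (S = 189): V_u = 1/1.1·[0.5833·155.1500 + 0.4167·43.1468] = 98.6200
Node d (S = 105): V_d = 1/1.1·[0.5833·43.1468 + 0.4167·0.0000] = 22.8809
Node 0 (S = 140): V_0 = 1/1.1·[0.5833·98.6200 + 0.4167·22.8809] = 60.9655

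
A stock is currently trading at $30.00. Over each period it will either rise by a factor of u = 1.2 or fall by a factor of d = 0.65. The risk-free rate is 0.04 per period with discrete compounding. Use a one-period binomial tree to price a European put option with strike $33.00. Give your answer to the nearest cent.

$3.78

Risk-neutral probability p = (1 + 0.04 − 0.65)/(1.2 − 0.65) = 0.3900/0.5500 = 0.7091
Terminal stock prices: S_u = 36, S_d = 19.5
Terminal payoffs (K − S): max(-3, 0) = 0, max(13.5, 0) = 13.5
Node 0 (S = 30): V_0 = 1/1.04·[0.7091·0.0000 + 0.2909·13.5000] = 3.7762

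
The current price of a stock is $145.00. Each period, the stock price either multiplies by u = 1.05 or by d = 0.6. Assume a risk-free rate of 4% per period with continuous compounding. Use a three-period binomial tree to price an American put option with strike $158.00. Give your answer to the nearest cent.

Risk-neutral probability p = (e^0.04 − 0.6)/(1.05 − 0.6) = 0.4408/0.4500 = 0.9796
Terminal stock prices: S_uuu = 167.9, S_uud = 95.92, S_udd = 54.81, S_ddd = 31.32
Terminal payoffs (K − S): max(-9.856, 0) = 0, max(62.08, 0) = 62.08, max(103.2, 0) = 103.2, max(126.7, 0) = 126.7
Node uu (S = 159.9): continuation = e^(−0.04)·[0.9796·0.0000 + 0.0204·62.0825] = 1.2180; exercise value = 0.0000 ≤ continuation, so V_uu = 1.2180
Node ud (S = 91.35): continuation = e^(−0.04)·[0.9796·62.0825 + 0.0204·103.1900] = 60.4547; exercise value = 66.6500 > continuation, so V_ud = 66.6500 (exercise)
Node dd (S = 52.2): continuation = e^(−0.04)·[0.9796·103.1900 + 0.0204·126.6800] = 99.6047; exercise value = 105.8000 > continuation, so V_dd = 105.8000 (exercise)
Node u (S = 152.2): continuation = e^(−0.04)·[0.9796·1.2180 + 0.0204·66.6500] = 2.4540; exercise value = 5.7500 > continuation, so V_u = 5.7500 (exercise)
Node d (S = 87): continuation = e^(−0.04)·[0.9796·66.6500 + 0.0204·105.8000] = 64.8047; exercise value = 71.0000 > continuation, so V_d = 71.0000 (exercise)
Node 0 (S = 145): continuation = e^(−0.04)·[0.9796·5.7500 + 0.0204·71.0000] = 6.8047; exercise value = 13.0000 > continuation, so V_0 = 13.0000 (exercise)

$13.00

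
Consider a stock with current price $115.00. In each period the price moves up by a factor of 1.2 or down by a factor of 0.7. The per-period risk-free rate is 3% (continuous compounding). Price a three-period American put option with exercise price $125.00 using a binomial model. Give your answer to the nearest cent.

Risk-neutral probability p = (e^0.03 − 0.7)/(1.2 − 0.7) = 0.3305/0.5000 = 0.6609
Terminal stock prices: S_uuu = 198.7, S_uud = 115.9, S_udd = 67.62, S_ddd = 39.44
Terminal payoffs (K − S): max(-73.72, 0) = 0, max(9.08, 0) = 9.08, max(57.38, 0) = 57.38, max(85.56, 0) = 85.56
Node uu (S = 165.6): continuation = e^(−0.03)·[0.6609·0.0000 + 0.3391·9.0800] = 2.9879; exercise value = 0.0000 ≤ continuation, so V_uu = 2.9879
Node ud (S = 96.6): continuation = e^(−0.03)·[0.6609·9.0800 + 0.3391·57.3800] = 24.7057; exercise value = 28.4000 > continuation, so V_ud = 28.4000 (exercise)
Node dd (S = 56.35): continuation = e^(−0.03)·[0.6609·57.3800 + 0.3391·85.5550] = 64.9557; exercise value = 68.6500 > continuation, so V_dd = 68.6500 (exercise)
Node u (S = 138): continuation = e^(−0.03)·[0.6609·2.9879 + 0.3391·28.4000] = 11.2620; exercise value = 0.0000 ≤ continuation, so V_u = 11.2620
Node d (S = 80.5): continuation = e^(−0.03)·[0.6609·28.4000 + 0.3391·68.6500] = 40.8057; exercise value = 44.5000 > continuation, so V_d = 44.5000 (exercise)
Node 0 (S = 115): continuation = e^(−0.03)·[0.6609·11.2620 + 0.3391·44.5000] = 21.8667; exercise value = 10.0000 ≤ continuation, so V_0 = 21.8667

$21.87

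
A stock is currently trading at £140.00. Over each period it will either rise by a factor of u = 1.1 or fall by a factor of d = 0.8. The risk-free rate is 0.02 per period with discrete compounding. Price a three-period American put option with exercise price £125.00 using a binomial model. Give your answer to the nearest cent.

Risk-neutral probability p = (1 + 0.02 − 0.8)/(1.1 − 0.8) = 0.2200/0.3000 = 0.7333
Terminal stock prices: S_uuu = 186.3, S_uud = 135.5, S_udd = 98.56, S_ddd = 71.68
Terminal payoffs (K − S): max(-61.34, 0) = 0, max(-10.52, 0) = 0, max(26.44, 0) = 26.44, max(53.32, 0) = 53.32
Node uu (S = 169.4): continuation = 1/1.02·[0.7333·0.0000 + 0.2667·0.0000] = 0.0000; exercise value = 0.0000 ≤ continuation, so V_uu = 0.0000
Node ud (S = 123.2): continuation = 1/1.02·[0.7333·0.0000 + 0.2667·26.4400] = 6.9124; exercise value = 1.8000 ≤ continuation, so V_ud = 6.9124
Node dd (S = 89.6): continuation = 1/1.02·[0.7333·26.4400 + 0.2667·53.3200] = 32.9490; exercise value = 35.4000 > continuation, so V_dd = 35.4000 (exercise)
Node u (S = 154): continuation = 1/1.02·[0.7333·0.0000 + 0.2667·6.9124] = 1.8072; exercise value = 0.0000 ≤ continuation, so V_u = 1.8072
Node d (S = 112): continuation = 1/1.02·[0.7333·6.9124 + 0.2667·35.4000] = 14.2246; exercise value = 13.0000 ≤ continuation, so V_d = 14.2246
Node 0 (S = 140): continuation = 1/1.02·[0.7333·1.8072 + 0.2667·14.2246] = 5.0181; exercise value = 0.0000 ≤ continuation, so V_0 = 5.0181

£5.02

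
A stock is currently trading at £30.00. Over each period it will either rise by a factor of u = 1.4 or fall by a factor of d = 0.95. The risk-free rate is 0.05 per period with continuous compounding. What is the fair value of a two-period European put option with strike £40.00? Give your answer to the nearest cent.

£7.06

Risk-neutral probability p = (e^0.05 − 0.95)/(1.4 − 0.95) = 0.1013/0.4500 = 0.2250
Terminal stock prices: S_uu = 58.8, S_ud = 39.9, S_dd = 27.07
Terminal payoffs (K − S): max(-18.8, 0) = 0, max(0.1, 0) = 0.1, max(12.93, 0) = 12.93
Node u (S = 42): V_u = e^(−0.05)·[0.2250·0.0000 + 0.7750·0.1000] = 0.0737
Node d (S = 28.5): V_d = e^(−0.05)·[0.2250·0.1000 + 0.7750·12.9250] = 9.5492
Node 0 (S = 30): V_0 = e^(−0.05)·[0.2250·0.0737 + 0.7750·9.5492] = 7.0550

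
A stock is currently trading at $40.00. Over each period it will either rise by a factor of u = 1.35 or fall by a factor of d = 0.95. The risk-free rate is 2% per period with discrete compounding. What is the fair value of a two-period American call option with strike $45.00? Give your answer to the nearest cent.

$2.57

Risk-neutral probability p = (1 + 0.02 − 0.95)/(1.35 − 0.95) = 0.0700/0.4000 = 0.1750
Terminal stock prices: S_uu = 72.9, S_ud = 51.3, S_dd = 36.1
Terminal payoffs (S − K): max(27.9, 0) = 27.9, max(6.3, 0) = 6.3, max(-8.9, 0) = 0
Node u (S = 54): continuation = 1/1.02·[0.1750·27.9000 + 0.8250·6.3000] = 9.8824; exercise value = 9.0000 ≤ continuation, so V_u = 9.8824
Node d (S = 38): continuation = 1/1.02·[0.1750·6.3000 + 0.8250·0.0000] = 1.0809; exercise value = 0.0000 ≤ continuation, so V_d = 1.0809
Node 0 (S = 40): continuation = 1/1.02·[0.1750·9.8824 + 0.8250·1.0809] = 2.5697; exercise value = 0.0000 ≤ continuation, so V_0 = 2.5697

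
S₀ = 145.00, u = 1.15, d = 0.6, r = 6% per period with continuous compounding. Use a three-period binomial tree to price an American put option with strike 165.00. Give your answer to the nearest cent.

24.24

Risk-neutral probability p = (e^0.06 − 0.6)/(1.15 − 0.6) = 0.4618/0.5500 = 0.8397
Terminal stock prices: S_uuu = 220.5, S_uud = 115.1, S_udd = 60.03, S_ddd = 31.32
Terminal payoffs (K − S): max(-55.53, 0) = 0, max(49.94, 0) = 49.94, max(105, 0) = 105, max(133.7, 0) = 133.7
Node uu (S = 191.8): continuation = e^(−0.06)·[0.8397·0.0000 + 0.1603·49.9425] = 7.5394; exercise value = 0.0000 ≤ continuation, so V_uu = 7.5394
Node ud (S = 100): continuation = e^(−0.06)·[0.8397·49.9425 + 0.1603·104.9700] = 55.3411; exercise value = 64.9500 > continuation, so V_ud = 64.9500 (exercise)
Node dd (S = 52.2): continuation = e^(−0.06)·[0.8397·104.9700 + 0.1603·133.6800] = 103.1911; exercise value = 112.8000 > continuation, so V_dd = 112.8000 (exercise)
Node u (S = 166.8): continuation = e^(−0.06)·[0.8397·7.5394 + 0.1603·64.9500] = 15.7672; exercise value = 0.0000 ≤ continuation, so V_u = 15.7672
Node d (S = 87): continuation = e^(−0.06)·[0.8397·64.9500 + 0.1603·112.8000] = 68.3911; exercise value = 78.0000 > continuation, so V_d = 78.0000 (exercise)
Node 0 (S = 145): continuation = e^(−0.06)·[0.8397·15.7672 + 0.1603·78.0000] = 24.2438; exercise value = 20.0000 ≤ continuation, so V_0 = 24.2438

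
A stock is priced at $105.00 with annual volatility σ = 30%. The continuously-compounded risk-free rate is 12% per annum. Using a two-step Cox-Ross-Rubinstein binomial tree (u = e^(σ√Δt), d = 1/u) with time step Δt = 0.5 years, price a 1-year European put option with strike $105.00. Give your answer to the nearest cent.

$5.36

CRR parameters: u = e^(σ√Δt) = e^(0.3·√0.5) = 1.2363, d = 1/u = 0.8089
Per-period rate: rΔt = 0.12·0.5 = 0.06, so R = e^0.06 = 1.0618
Risk-neutral probability p = (e^0.06 − 0.8089)/(1.2363 − 0.8089) = 0.2530/0.4275 = 0.5918
Terminal stock prices: S_uu = 160.5, S_ud = 105, S_dd = 68.7
Terminal payoffs (K − S): max(-55.49, 0) = 0, max(0, 0) = 0, max(36.3, 0) = 36.3
Node u (S = 129.8): V_u = e^(−0.06)·[0.5918·0.0000 + 0.4082·0.0000] = 0.0000
Node d (S = 84.93): V_d = e^(−0.06)·[0.5918·0.0000 + 0.4082·36.3036] = 13.9552
Node 0 (S = 105): V_0 = e^(−0.06)·[0.5918·0.0000 + 0.4082·13.9552] = 5.3644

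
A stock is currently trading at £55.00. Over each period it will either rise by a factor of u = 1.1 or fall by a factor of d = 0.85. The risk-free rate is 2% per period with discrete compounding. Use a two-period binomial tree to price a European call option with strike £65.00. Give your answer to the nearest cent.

Risk-neutral probability p = (1 + 0.02 − 0.85)/(1.1 − 0.85) = 0.1700/0.2500 = 0.6800
Terminal stock prices: S_uu = 66.55, S_ud = 51.43, S_dd = 39.74
Terminal payoffs (S − K): max(1.55, 0) = 1.55, max(-13.57, 0) = 0, max(-25.26, 0) = 0
Node u (S = 60.5): V_u = 1/1.02·[0.6800·1.5500 + 0.3200·0.0000] = 1.0333
Node d (S = 46.75): V_d = 1/1.02·[0.6800·0.0000 + 0.3200·0.0000] = 0.0000
Node 0 (S = 55): V_0 = 1/1.02·[0.6800·1.0333 + 0.3200·0.0000] = 0.6889

£0.69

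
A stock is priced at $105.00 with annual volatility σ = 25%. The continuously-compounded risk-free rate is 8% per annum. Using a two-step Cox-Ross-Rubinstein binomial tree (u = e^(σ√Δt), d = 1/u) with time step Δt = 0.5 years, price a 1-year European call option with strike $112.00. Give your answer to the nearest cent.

CRR parameters: u = e^(σ√Δt) = e^(0.25·√0.5) = 1.1934, d = 1/u = 0.8380
Per-period rate: rΔt = 0.08·0.5 = 0.04, so R = e^0.04 = 1.0408
Risk-neutral probability p = (e^0.04 − 0.8380)/(1.1934 − 0.8380) = 0.2028/0.3554 = 0.5708
Terminal stock prices: S_uu = 149.5, S_ud = 105, S_dd = 73.73
Terminal payoffs (S − K): max(37.53, 0) = 37.53, max(-7, 0) = 0, max(-38.27, 0) = 0
Node u (S = 125.3): V_u = e^(−0.04)·[0.5708·37.5325 + 0.4292·0.0000] = 20.5818
Node d (S = 87.99): V_d = e^(−0.04)·[0.5708·0.0000 + 0.4292·0.0000] = 0.0000
Node 0 (S = 105): V_0 = e^(−0.04)·[0.5708·20.5818 + 0.4292·0.0000] = 11.2865

$11.29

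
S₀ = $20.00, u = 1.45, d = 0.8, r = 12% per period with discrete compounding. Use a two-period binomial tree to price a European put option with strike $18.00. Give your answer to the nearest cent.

$1.07

Risk-neutral probability p = (1 + 0.12 − 0.8)/(1.45 − 0.8) = 0.3200/0.6500 = 0.4923
Terminal stock prices: S_uu = 42.05, S_ud = 23.2, S_dd = 12.8
Terminal payoffs (K − S): max(-24.05, 0) = 0, max(-5.2, 0) = 0, max(5.2, 0) = 5.2
Node u (S = 29): V_u = 1/1.12·[0.4923·0.0000 + 0.5077·0.0000] = 0.0000
Node d (S = 16): V_d = 1/1.12·[0.4923·0.0000 + 0.5077·5.2000] = 2.3571
Node 0 (S = 20): V_0 = 1/1.12·[0.4923·0.0000 + 0.5077·2.3571] = 1.0685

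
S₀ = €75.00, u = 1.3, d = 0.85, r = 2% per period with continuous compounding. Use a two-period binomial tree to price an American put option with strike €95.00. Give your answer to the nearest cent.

Risk-neutral probability p = (e^0.02 − 0.85)/(1.3 − 0.85) = 0.1702/0.4500 = 0.3782
Terminal stock prices: S_uu = 126.8, S_ud = 82.88, S_dd = 54.19
Terminal payoffs (K − S): max(-31.75, 0) = 0, max(12.12, 0) = 12.12, max(40.81, 0) = 40.81
Node u (S = 97.5): continuation = e^(−0.02)·[0.3782·0.0000 + 0.6218·12.1250] = 7.3897; exercise value = 0.0000 ≤ continuation, so V_u = 7.3897
Node d (S = 63.75): continuation = e^(−0.02)·[0.3782·12.1250 + 0.6218·40.8125] = 29.3689; exercise value = 31.2500 > continuation, so V_d = 31.2500 (exercise)
Node 0 (S = 75): continuation = e^(−0.02)·[0.3782·7.3897 + 0.6218·31.2500] = 21.7854; exercise value = 20.0000 ≤ continuation, so V_0 = 21.7854

€21.79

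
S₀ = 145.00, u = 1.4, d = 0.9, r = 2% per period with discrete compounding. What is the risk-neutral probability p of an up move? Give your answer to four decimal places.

Risk-neutral probability p = (1 + 0.02 − 0.9)/(1.4 − 0.9) = 0.1200/0.5000 = 0.2400

p = 0.2400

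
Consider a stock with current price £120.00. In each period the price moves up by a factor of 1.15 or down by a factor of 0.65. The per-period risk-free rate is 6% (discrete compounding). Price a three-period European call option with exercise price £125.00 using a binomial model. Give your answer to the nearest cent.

£26.62

Risk-neutral probability p = (1 + 0.06 − 0.65)/(1.15 − 0.65) = 0.4100/0.5000 = 0.8200
Terminal stock prices: S_uuu = 182.5, S_uud = 103.2, S_udd = 58.31, S_ddd = 32.95
Terminal payoffs (S − K): max(57.5, 0) = 57.5, max(-21.84, 0) = 0, max(-66.69, 0) = 0, max(-92.05, 0) = 0
Node uu (S = 158.7): V_uu = 1/1.06·[0.8200·57.5050 + 0.1800·0.0000] = 44.4850
Node ud (S = 89.7): V_ud = 1/1.06·[0.8200·0.0000 + 0.1800·0.0000] = 0.0000
Node dd (S = 50.7): V_dd = 1/1.06·[0.8200·0.0000 + 0.1800·0.0000] = 0.0000
Node u (S = 138): V_u = 1/1.06·[0.8200·44.4850 + 0.1800·0.0000] = 34.4129
Node d (S = 78): V_d = 1/1.06·[0.8200·0.0000 + 0.1800·0.0000] = 0.0000
Node 0 (S = 120): V_0 = 1/1.06·[0.8200·34.4129 + 0.1800·0.0000] = 26.6213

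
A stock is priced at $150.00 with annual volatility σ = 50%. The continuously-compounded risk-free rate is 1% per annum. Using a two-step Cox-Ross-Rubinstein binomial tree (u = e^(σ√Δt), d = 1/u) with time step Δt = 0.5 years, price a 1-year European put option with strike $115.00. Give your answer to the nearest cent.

$13.69

CRR parameters: u = e^(σ√Δt) = e^(0.5·√0.5) = 1.4241, d = 1/u = 0.7022
Per-period rate: rΔt = 0.01·0.5 = 0.005, so R = e^0.005 = 1.0050
Risk-neutral probability p = (e^0.005 − 0.7022)/(1.4241 − 0.7022) = 0.3028/0.7219 = 0.4195
Terminal stock prices: S_uu = 304.2, S_ud = 150, S_dd = 73.96
Terminal payoffs (K − S): max(-189.2, 0) = 0, max(-35, 0) = 0, max(41.04, 0) = 41.04
Node u (S = 213.6): V_u = e^(−0.005)·[0.4195·0.0000 + 0.5805·0.0000] = 0.0000
Node d (S = 105.3): V_d = e^(−0.005)·[0.4195·0.0000 + 0.5805·41.0397] = 23.7062
Node 0 (S = 150): V_0 = e^(−0.005)·[0.4195·0.0000 + 0.5805·23.7062] = 13.6936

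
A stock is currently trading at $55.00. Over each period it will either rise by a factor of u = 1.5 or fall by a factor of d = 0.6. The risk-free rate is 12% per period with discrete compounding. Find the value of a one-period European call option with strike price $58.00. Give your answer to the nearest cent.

$12.64

Risk-neutral probability p = (1 + 0.12 − 0.6)/(1.5 − 0.6) = 0.5200/0.9000 = 0.5778
Terminal stock prices: S_u = 82.5, S_d = 33
Terminal payoffs (S − K): max(24.5, 0) = 24.5, max(-25, 0) = 0
Node 0 (S = 55): V_0 = 1/1.12·[0.5778·24.5000 + 0.4222·0.0000] = 12.6389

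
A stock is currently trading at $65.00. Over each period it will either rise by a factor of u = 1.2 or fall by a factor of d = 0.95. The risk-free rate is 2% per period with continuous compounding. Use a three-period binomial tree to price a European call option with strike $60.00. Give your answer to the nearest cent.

Risk-neutral probability p = (e^0.02 − 0.95)/(1.2 − 0.95) = 0.0702/0.2500 = 0.2808
Terminal stock prices: S_uuu = 112.3, S_uud = 88.92, S_udd = 70.39, S_ddd = 55.73
Terminal payoffs (S − K): max(52.32, 0) = 52.32, max(28.92, 0) = 28.92, max(10.39, 0) = 10.39, max(-4.271, 0) = 0
Node uu (S = 93.6): V_uu = e^(−0.02)·[0.2808·52.3200 + 0.7192·28.9200] = 34.7881
Node ud (S = 74.1): V_ud = e^(−0.02)·[0.2808·28.9200 + 0.7192·10.3950] = 15.2881
Node dd (S = 58.66): V_dd = e^(−0.02)·[0.2808·10.3950 + 0.7192·0.0000] = 2.8612
Node u (S = 78): V_u = e^(−0.02)·[0.2808·34.7881 + 0.7192·15.2881] = 20.3526
Node d (S = 61.75): V_d = e^(−0.02)·[0.2808·15.2881 + 0.7192·2.8612] = 6.2250
Node 0 (S = 65): V_0 = e^(−0.02)·[0.2808·20.3526 + 0.7192·6.2250] = 9.9903

$9.99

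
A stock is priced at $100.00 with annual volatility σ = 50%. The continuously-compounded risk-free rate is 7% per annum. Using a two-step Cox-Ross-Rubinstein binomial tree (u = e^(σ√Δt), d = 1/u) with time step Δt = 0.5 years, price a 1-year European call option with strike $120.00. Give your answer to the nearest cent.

$16.47

CRR parameters: u = e^(σ√Δt) = e^(0.5·√0.5) = 1.4241, d = 1/u = 0.7022
Per-period rate: rΔt = 0.07·0.5 = 0.035, so R = e^0.035 = 1.0356
Risk-neutral probability p = (e^0.035 − 0.7022)/(1.4241 − 0.7022) = 0.3334/0.7219 = 0.4619
Terminal stock prices: S_uu = 202.8, S_ud = 100, S_dd = 49.31
Terminal payoffs (S − K): max(82.81, 0) = 82.81, max(-20, 0) = 0, max(-70.69, 0) = 0
Node u (S = 142.4): V_u = e^(−0.035)·[0.4619·82.8115 + 0.5381·0.0000] = 36.9319
Node d (S = 70.22): V_d = e^(−0.035)·[0.4619·0.0000 + 0.5381·0.0000] = 0.0000
Node 0 (S = 100): V_0 = e^(−0.035)·[0.4619·36.9319 + 0.5381·0.0000] = 16.4707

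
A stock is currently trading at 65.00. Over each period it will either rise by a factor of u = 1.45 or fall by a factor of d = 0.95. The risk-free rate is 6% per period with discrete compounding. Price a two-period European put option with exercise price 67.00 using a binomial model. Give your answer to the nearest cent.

4.51

Risk-neutral probability p = (1 + 0.06 − 0.95)/(1.45 − 0.95) = 0.1100/0.5000 = 0.2200
Terminal stock prices: S_uu = 136.7, S_ud = 89.54, S_dd = 58.66
Terminal payoffs (K − S): max(-69.66, 0) = 0, max(-22.54, 0) = 0, max(8.337, 0) = 8.337
Node u (S = 94.25): V_u = 1/1.06·[0.2200·0.0000 + 0.7800·0.0000] = 0.0000
Node d (S = 61.75): V_d = 1/1.06·[0.2200·0.0000 + 0.7800·8.3375] = 6.1351
Node 0 (S = 65): V_0 = 1/1.06·[0.2200·0.0000 + 0.7800·6.1351] = 4.5145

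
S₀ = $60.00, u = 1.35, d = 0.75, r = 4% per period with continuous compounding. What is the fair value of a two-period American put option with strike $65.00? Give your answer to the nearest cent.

Risk-neutral probability p = (e^0.04 − 0.75)/(1.35 − 0.75) = 0.2908/0.6000 = 0.4847
Terminal stock prices: S_uu = 109.4, S_ud = 60.75, S_dd = 33.75
Terminal payoffs (K − S): max(-44.35, 0) = 0, max(4.25, 0) = 4.25, max(31.25, 0) = 31.25
Node u (S = 81): continuation = e^(−0.04)·[0.4847·0.0000 + 0.5153·4.2500] = 2.1042; exercise value = 0.0000 ≤ continuation, so V_u = 2.1042
Node d (S = 45): continuation = e^(−0.04)·[0.4847·4.2500 + 0.5153·31.2500] = 17.4513; exercise value = 20.0000 > continuation, so V_d = 20.0000 (exercise)
Node 0 (S = 60): continuation = e^(−0.04)·[0.4847·2.1042 + 0.5153·20.0000] = 10.8821; exercise value = 5.0000 ≤ continuation, so V_0 = 10.8821

$10.88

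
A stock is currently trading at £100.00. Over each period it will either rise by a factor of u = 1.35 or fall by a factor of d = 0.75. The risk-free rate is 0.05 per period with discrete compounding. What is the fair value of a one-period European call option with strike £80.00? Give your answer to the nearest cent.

£26.19

Risk-neutral probability p = (1 + 0.05 − 0.75)/(1.35 − 0.75) = 0.3000/0.6000 = 0.5000
Terminal stock prices: S_u = 135, S_d = 75
Terminal payoffs (S − K): max(55, 0) = 55, max(-5, 0) = 0
Node 0 (S = 100): V_0 = 1/1.05·[0.5000·55.0000 + 0.5000·0.0000] = 26.1905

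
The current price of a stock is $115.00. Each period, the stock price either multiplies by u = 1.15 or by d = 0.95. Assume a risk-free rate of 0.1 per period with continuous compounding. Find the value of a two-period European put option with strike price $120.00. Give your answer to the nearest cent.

$0.67

Risk-neutral probability p = (e^0.1 − 0.95)/(1.15 − 0.95) = 0.1552/0.2000 = 0.7759
Terminal stock prices: S_uu = 152.1, S_ud = 125.6, S_dd = 103.8
Terminal payoffs (K − S): max(-32.09, 0) = 0, max(-5.637, 0) = 0, max(16.21, 0) = 16.21
Node u (S = 132.2): V_u = e^(−0.1)·[0.7759·0.0000 + 0.2241·0.0000] = 0.0000
Node d (S = 109.2): V_d = e^(−0.1)·[0.7759·0.0000 + 0.2241·16.2125] = 3.2881
Node 0 (S = 115): V_0 = e^(−0.1)·[0.7759·0.0000 + 0.2241·3.2881] = 0.6669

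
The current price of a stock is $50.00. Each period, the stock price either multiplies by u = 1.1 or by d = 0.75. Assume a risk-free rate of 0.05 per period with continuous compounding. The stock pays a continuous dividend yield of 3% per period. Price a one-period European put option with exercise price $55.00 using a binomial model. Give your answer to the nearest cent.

Per-period risk-free factor R = e^0.05 = 1.0513; dividend-adjusted growth = e^(0.05−0.03) = 1.0202.
Risk-neutral probability p = (1.0202 − 0.75)/(1.1 − 0.75) = 0.2702/0.3500 = 0.7720
Terminal stock prices: S_u = 55, S_d = 37.5
Terminal payoffs (K − S): max(0, 0) = 0, max(17.5, 0) = 17.5
Node 0 (S = 50): V_0 = e^(−0.05)·[0.7720·0.0000 + 0.2280·17.5000] = 3.7953

$3.80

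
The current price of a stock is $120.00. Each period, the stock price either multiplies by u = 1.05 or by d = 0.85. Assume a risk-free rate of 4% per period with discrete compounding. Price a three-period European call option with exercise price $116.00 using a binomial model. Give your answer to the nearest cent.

$17.47

Risk-neutral probability p = (1 + 0.04 − 0.85)/(1.05 − 0.85) = 0.1900/0.2000 = 0.9500
Terminal stock prices: S_uuu = 138.9, S_uud = 112.5, S_udd = 91.03, S_ddd = 73.69
Terminal payoffs (S − K): max(22.92, 0) = 22.92, max(-3.545, 0) = 0, max(-24.97, 0) = 0, max(-42.31, 0) = 0
Node uu (S = 132.3): V_uu = 1/1.04·[0.9500·22.9150 + 0.0500·0.0000] = 20.9320
Node ud (S = 107.1): V_ud = 1/1.04·[0.9500·0.0000 + 0.0500·0.0000] = 0.0000
Node dd (S = 86.7): V_dd = 1/1.04·[0.9500·0.0000 + 0.0500·0.0000] = 0.0000
Node u (S = 126): V_u = 1/1.04·[0.9500·20.9320 + 0.0500·0.0000] = 19.1206
Node d (S = 102): V_d = 1/1.04·[0.9500·0.0000 + 0.0500·0.0000] = 0.0000
Node 0 (S = 120): V_0 = 1/1.04·[0.9500·19.1206 + 0.0500·0.0000] = 17.4659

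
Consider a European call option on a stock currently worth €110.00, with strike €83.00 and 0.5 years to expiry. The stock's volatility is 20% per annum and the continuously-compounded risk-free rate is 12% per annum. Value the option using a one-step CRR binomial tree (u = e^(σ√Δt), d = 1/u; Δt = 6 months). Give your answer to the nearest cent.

CRR parameters: u = e^(σ√Δt) = e^(0.2·√0.5) = 1.1519, d = 1/u = 0.8681
Per-period rate: rΔt = 0.12·0.5 = 0.06, so R = e^0.06 = 1.0618
Risk-neutral probability p = (e^0.06 − 0.8681)/(1.1519 − 0.8681) = 0.1937/0.2838 = 0.6826
Terminal stock prices: S_u = 126.7, S_d = 95.49
Terminal payoffs (S − K): max(43.71, 0) = 43.71, max(12.49, 0) = 12.49
Node 0 (S = 110): V_0 = e^(−0.06)·[0.6826·43.7101 + 0.3174·12.4936] = 31.8335

€31.83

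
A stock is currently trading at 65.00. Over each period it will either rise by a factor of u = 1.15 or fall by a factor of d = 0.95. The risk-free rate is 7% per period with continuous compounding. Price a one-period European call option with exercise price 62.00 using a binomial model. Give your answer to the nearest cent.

7.28

Risk-neutral probability p = (e^0.07 − 0.95)/(1.15 − 0.95) = 0.1225/0.2000 = 0.6125
Terminal stock prices: S_u = 74.75, S_d = 61.75
Terminal payoffs (S − K): max(12.75, 0) = 12.75, max(-0.25, 0) = 0
Node 0 (S = 65): V_0 = e^(−0.07)·[0.6125·12.7500 + 0.3875·0.0000] = 7.2819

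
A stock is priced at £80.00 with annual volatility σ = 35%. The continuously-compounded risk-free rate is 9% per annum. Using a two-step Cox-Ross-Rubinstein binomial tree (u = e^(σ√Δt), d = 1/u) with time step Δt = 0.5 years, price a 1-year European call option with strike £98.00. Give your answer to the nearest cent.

£8.55

CRR parameters: u = e^(σ√Δt) = e^(0.35·√0.5) = 1.2808, d = 1/u = 0.7808
Per-period rate: rΔt = 0.09·0.5 = 0.045, so R = e^0.045 = 1.0460
Risk-neutral probability p = (e^0.045 − 0.7808)/(1.2808 − 0.7808) = 0.2653/0.5000 = 0.5305
Terminal stock prices: S_uu = 131.2, S_ud = 80, S_dd = 48.77
Terminal payoffs (S − K): max(33.24, 0) = 33.24, max(-18, 0) = 0, max(-49.23, 0) = 0
Node u (S = 102.5): V_u = e^(−0.045)·[0.5305·33.2365 + 0.4695·0.0000] = 16.8558
Node d (S = 62.46): V_d = e^(−0.045)·[0.5305·0.0000 + 0.4695·0.0000] = 0.0000
Node 0 (S = 80): V_0 = e^(−0.045)·[0.5305·16.8558 + 0.4695·0.0000] = 8.5484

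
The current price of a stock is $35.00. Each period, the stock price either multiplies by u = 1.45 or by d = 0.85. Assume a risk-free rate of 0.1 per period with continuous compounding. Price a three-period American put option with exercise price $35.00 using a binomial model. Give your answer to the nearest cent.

$2.73

Risk-neutral probability p = (e^0.1 − 0.85)/(1.45 − 0.85) = 0.2552/0.6000 = 0.4253
Terminal stock prices: S_uuu = 106.7, S_uud = 62.55, S_udd = 36.67, S_ddd = 21.49
Terminal payoffs (K − S): max(-71.7, 0) = 0, max(-27.55, 0) = 0, max(-1.667, 0) = 0, max(13.51, 0) = 13.51
Node uu (S = 73.59): continuation = e^(−0.1)·[0.4253·0.0000 + 0.5747·0.0000] = 0.0000; exercise value = 0.0000 ≤ continuation, so V_uu = 0.0000
Node ud (S = 43.14): continuation = e^(−0.1)·[0.4253·0.0000 + 0.5747·0.0000] = 0.0000; exercise value = 0.0000 ≤ continuation, so V_ud = 0.0000
Node dd (S = 25.29): continuation = e^(−0.1)·[0.4253·0.0000 + 0.5747·13.5056] = 7.0232; exercise value = 9.7125 > continuation, so V_dd = 9.7125 (exercise)
Node u (S = 50.75): continuation = e^(−0.1)·[0.4253·0.0000 + 0.5747·0.0000] = 0.0000; exercise value = 0.0000 ≤ continuation, so V_u = 0.0000
Node d (S = 29.75): continuation = e^(−0.1)·[0.4253·0.0000 + 0.5747·9.7125] = 5.0507; exercise value = 5.2500 > continuation, so V_d = 5.2500 (exercise)
Node 0 (S = 35): continuation = e^(−0.1)·[0.4253·0.0000 + 0.5747·5.2500] = 2.7301; exercise value = 0.0000 ≤ continuation, so V_0 = 2.7301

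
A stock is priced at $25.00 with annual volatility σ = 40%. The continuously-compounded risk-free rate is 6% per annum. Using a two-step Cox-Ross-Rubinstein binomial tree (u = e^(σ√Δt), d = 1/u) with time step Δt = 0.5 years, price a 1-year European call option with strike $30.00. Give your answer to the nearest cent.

CRR parameters: u = e^(σ√Δt) = e^(0.4·√0.5) = 1.3269, d = 1/u = 0.7536
Per-period rate: rΔt = 0.06·0.5 = 0.03, so R = e^0.03 = 1.0305
Risk-neutral probability p = (e^0.03 − 0.7536)/(1.3269 − 0.7536) = 0.2768/0.5733 = 0.4829
Terminal stock prices: S_uu = 44.02, S_ud = 25, S_dd = 14.2
Terminal payoffs (S − K): max(14.02, 0) = 14.02, max(-5, 0) = 0, max(-15.8, 0) = 0
Node u (S = 33.17): V_u = e^(−0.03)·[0.4829·14.0164 + 0.5171·0.0000] = 6.5682
Node d (S = 18.84): V_d = e^(−0.03)·[0.4829·0.0000 + 0.5171·0.0000] = 0.0000
Node 0 (S = 25): V_0 = e^(−0.03)·[0.4829·6.5682 + 0.5171·0.0000] = 3.0779

$3.08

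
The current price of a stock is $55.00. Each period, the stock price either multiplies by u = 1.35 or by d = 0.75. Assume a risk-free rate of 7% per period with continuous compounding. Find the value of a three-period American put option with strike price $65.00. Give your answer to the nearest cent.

Risk-neutral probability p = (e^0.07 − 0.75)/(1.35 − 0.75) = 0.3225/0.6000 = 0.5375
Terminal stock prices: S_uuu = 135.3, S_uud = 75.18, S_udd = 41.77, S_ddd = 23.2
Terminal payoffs (K − S): max(-70.32, 0) = 0, max(-10.18, 0) = 0, max(23.23, 0) = 23.23, max(41.8, 0) = 41.8
Node uu (S = 100.2): continuation = e^(−0.07)·[0.5375·0.0000 + 0.4625·0.0000] = 0.0000; exercise value = 0.0000 ≤ continuation, so V_uu = 0.0000
Node ud (S = 55.69): continuation = e^(−0.07)·[0.5375·0.0000 + 0.4625·23.2344] = 10.0191; exercise value = 9.3125 ≤ continuation, so V_ud = 10.0191
Node dd (S = 30.94): continuation = e^(−0.07)·[0.5375·23.2344 + 0.4625·41.7969] = 29.6681; exercise value = 34.0625 > continuation, so V_dd = 34.0625 (exercise)
Node u (S = 74.25): continuation = e^(−0.07)·[0.5375·0.0000 + 0.4625·10.0191] = 4.3204; exercise value = 0.0000 ≤ continuation, so V_u = 4.3204
Node d (S = 41.25): continuation = e^(−0.07)·[0.5375·10.0191 + 0.4625·34.0625] = 19.7097; exercise value = 23.7500 > continuation, so V_d = 23.7500 (exercise)
Node 0 (S = 55): continuation = e^(−0.07)·[0.5375·4.3204 + 0.4625·23.7500] = 12.4068; exercise value = 10.0000 ≤ continuation, so V_0 = 12.4068

$12.41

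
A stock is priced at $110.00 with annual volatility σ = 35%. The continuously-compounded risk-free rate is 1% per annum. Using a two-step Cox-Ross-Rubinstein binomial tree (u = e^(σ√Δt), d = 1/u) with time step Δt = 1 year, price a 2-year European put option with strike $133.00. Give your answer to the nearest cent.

CRR parameters: u = e^(σ√Δt) = e^(0.35·√1) = 1.4191, d = 1/u = 0.7047
Per-period rate: rΔt = 0.01·1 = 0.01, so R = e^0.01 = 1.0101
Risk-neutral probability p = (e^0.01 − 0.7047)/(1.4191 − 0.7047) = 0.3054/0.7144 = 0.4275
Terminal stock prices: S_uu = 221.5, S_ud = 110, S_dd = 54.62
Terminal payoffs (K − S): max(-88.51, 0) = 0, max(23, 0) = 23, max(78.38, 0) = 78.38
Node u (S = 156.1): V_u = e^(−0.01)·[0.4275·0.0000 + 0.5725·23.0000] = 13.0376
Node d (S = 77.52): V_d = e^(−0.01)·[0.4275·23.0000 + 0.5725·78.3756] = 54.1609
Node 0 (S = 110): V_0 = e^(−0.01)·[0.4275·13.0376 + 0.5725·54.1609] = 36.2187

$36.22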